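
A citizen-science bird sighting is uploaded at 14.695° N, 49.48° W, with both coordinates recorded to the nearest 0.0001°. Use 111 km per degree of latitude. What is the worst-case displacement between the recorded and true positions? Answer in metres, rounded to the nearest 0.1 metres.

Rounding to 4 decimal places leaves each coordinate within ±5e-05° of the true value.
Latitude error → 5e-05 × 111000 = 5.55 m along the meridian.
E–W at 14.695°: 5e-05° × 111000 × cos 14.695° = 5e-05 × 111000 × 0.9673 ≈ 5.36846 m.
Worst case both components are at the extreme and orthogonal: √(5.55² + 5.36846²) ≈ 7.72158 m.

7.7 metres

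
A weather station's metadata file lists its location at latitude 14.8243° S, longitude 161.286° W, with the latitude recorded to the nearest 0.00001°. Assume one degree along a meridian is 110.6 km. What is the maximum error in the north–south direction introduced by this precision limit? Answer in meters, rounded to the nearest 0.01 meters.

0.55 meters

Rounding to 5 decimal places leaves the latitude within ±5e-06° of the true value.
So the N–S error is at most 5e-06 × 110600 = 0.553 m.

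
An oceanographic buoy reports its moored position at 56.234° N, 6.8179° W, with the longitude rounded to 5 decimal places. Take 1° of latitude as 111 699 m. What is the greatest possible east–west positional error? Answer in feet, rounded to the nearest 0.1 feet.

Rounding to 5 decimal places leaves the longitude within ±5e-06° of the true value.
At latitude 56.234° a degree of longitude spans 111699 m × cos 56.234° = 111699 × 0.5558 ≈ 62082.6 m.
So at most 5e-06° × 62082.6 ≈ 0.310413 m east–west.
Converting: 0.310413 m × 3.2808 ft/m ≈ 1.0184 ft.

1.0 feet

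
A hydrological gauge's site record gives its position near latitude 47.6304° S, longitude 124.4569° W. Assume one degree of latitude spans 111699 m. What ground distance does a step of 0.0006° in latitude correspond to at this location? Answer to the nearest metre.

Along a meridian 0.0006° is 0.0006 × 111699 = 67.0194 m.

67 metres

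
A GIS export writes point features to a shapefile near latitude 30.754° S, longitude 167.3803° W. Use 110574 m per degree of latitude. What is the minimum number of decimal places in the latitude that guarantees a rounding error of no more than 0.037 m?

One degree of latitude covers 110574 m.
N decimal places → at most half a unit in the last place, 0.5 × 10⁻ᴺ° = 110574/2 × 10⁻ᴺ m.
Setting 55287 × 10⁻ᴺ ≤ 0.037 gives 10ᴺ ≥ 1.494e+06, i.e. N ≥ 6.17.
So 7 decimal places suffice (0.00553 m); 6 would allow up to 0.0553 m.

7 decimal places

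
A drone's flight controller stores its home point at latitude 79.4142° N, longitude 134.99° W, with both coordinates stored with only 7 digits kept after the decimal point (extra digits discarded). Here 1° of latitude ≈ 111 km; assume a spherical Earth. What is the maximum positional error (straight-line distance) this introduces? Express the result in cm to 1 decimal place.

Truncating at 7 decimal places can drop up to a full unit in the last place, so each coordinate may be off by as much as 1e-07°.
N–S: 1e-07° × 111000 m/° = 0.0111 m.
East–west component at 79.4142°: 1e-07° × 111000 × cos 79.4142° ≈ 1e-07 × 20391.6 ≈ 0.00203916 m.
The two errors are perpendicular, so the maximum displacement is √(0.0111² + 0.00203916²) ≈ 0.0112858 m.
That is 0.0112858 m = 1.1286 cm.

1.1 cm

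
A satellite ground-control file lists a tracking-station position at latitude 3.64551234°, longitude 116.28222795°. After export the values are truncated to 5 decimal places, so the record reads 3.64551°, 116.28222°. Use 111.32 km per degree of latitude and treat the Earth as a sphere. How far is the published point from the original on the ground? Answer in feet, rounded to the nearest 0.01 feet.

3.02 feet

The latitude changed by +0.00000234° and the longitude by +0.00000795°.
N–S: 0.00000234° × 111320 m/° = 0.260489 m.
E–W at 3.64551°: 0.00000795° × 111320 × cos 3.64551° = 0.00000795 × 111320 × 0.9980 ≈ 0.883203 m.
Distance: √(0.260489² + 0.883203²) ≈ 0.920816 m.
Converting: 0.920816 m × 3.2808 ft/m ≈ 3.0211 ft.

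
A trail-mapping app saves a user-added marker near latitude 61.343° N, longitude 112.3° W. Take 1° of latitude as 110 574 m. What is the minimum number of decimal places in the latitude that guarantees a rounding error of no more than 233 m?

3 decimal places

One degree of latitude covers 110574 m.
With N decimal places the half-ulp bound is 0.5·10⁻ᴺ°, or 0.5·10⁻ᴺ × 110574 m on the ground.
Need 0.5 × 110574 × 10⁻ᴺ ≤ 233 → 10⁻ᴺ ≤ 4.214e-03, so N ≥ 2.38.
N = 2 would give 553 m (too coarse); N = 3 gives 55.3 m ≤ 233 m.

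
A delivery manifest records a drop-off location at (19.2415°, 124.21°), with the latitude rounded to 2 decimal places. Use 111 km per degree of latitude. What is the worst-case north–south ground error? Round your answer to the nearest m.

555 m

Rounding to 2 decimal places leaves the latitude within ±0.005° of the true value.
Along the meridian that is 0.005° × 111000 m/° = 555 m.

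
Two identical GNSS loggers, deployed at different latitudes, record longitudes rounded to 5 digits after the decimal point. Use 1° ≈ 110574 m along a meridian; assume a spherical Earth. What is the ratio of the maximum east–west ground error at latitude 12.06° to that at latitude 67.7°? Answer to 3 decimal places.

Rounding to 5 decimal places leaves the longitude within ±5e-06° of the true value.
Error at 12.06° = 5e-06° × 110574 × cos 12.06° ≈ 0.55287 × 0.9779 = 0.54067 m.
At 67.7°: 5e-06° × 110574 × cos 67.7° = 5e-06 × 110574 × 0.3795 ≈ 0.20979 m.
The ratio reduces to cos 12.06° / cos 67.7° = 0.9779/0.3795 ≈ 2.5772.

2.577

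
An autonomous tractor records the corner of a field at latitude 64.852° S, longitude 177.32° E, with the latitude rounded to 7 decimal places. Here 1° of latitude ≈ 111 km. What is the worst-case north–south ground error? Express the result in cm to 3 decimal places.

0.555 cm

Rounding to 7 decimal places leaves the latitude within ±5e-08° of the true value.
North–south distance: 5e-08° × 111000 m/° = 0.00555 m.
That is 0.00555 m = 0.555 cm.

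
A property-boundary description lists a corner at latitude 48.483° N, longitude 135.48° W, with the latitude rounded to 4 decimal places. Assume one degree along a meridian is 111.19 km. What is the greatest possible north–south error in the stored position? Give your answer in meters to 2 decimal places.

Rounding to 4 decimal places leaves the latitude within ±5e-05° of the true value.
North–south distance: 5e-05° × 111190 m/° = 5.5595 m.

5.56 meters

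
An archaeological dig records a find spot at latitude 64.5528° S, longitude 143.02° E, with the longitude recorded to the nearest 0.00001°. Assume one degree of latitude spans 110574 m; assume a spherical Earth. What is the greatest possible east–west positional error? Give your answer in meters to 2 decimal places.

Rounding to 5 decimal places leaves the longitude within ±5e-06° of the true value.
Parallels shrink by cos φ, so at 64.5528° a degree of longitude is 110574 × 0.4297 ≈ 47511.3 m.
Maximum E–W displacement: 5e-06 × 47511.3 = 0.237557 m.

0.24 meters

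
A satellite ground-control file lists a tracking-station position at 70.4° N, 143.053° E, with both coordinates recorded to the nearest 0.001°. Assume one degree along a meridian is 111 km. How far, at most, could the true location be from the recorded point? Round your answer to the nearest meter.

Rounding to 3 decimal places leaves each coordinate within ±0.0005° of the true value.
North–south component: 0.0005° × 111000 = 55.5 m.
E–W at 70.4°: 0.0005° × 111000 × cos 70.4° = 0.0005 × 111000 × 0.3355 ≈ 18.6176 m.
The two errors are perpendicular, so the maximum displacement is √(55.5² + 18.6176²) ≈ 58.5394 m.

59 meters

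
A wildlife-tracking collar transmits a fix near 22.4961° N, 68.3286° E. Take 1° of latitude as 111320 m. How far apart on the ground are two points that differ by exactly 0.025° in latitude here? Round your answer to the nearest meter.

2783 meters

Along a meridian 0.025° is 0.025 × 111320 = 2783 m.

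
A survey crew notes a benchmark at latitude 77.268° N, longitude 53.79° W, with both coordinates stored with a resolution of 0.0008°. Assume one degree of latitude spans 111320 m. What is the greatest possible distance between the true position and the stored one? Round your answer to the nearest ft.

With a 0.0008° grid the true value lies within half a step, ±0.0008°/2 = ±0.0004°, of the stored one.
Latitude error → 0.0004 × 111320 = 44.528 m along the meridian.
E–W at 77.268°: 0.0004° × 111320 × cos 77.268° = 0.0004 × 111320 × 0.2204 ≈ 9.81357 m.
The two errors are perpendicular, so the maximum displacement is √(44.528² + 9.81357²) ≈ 45.5966 m.
In feet: 45.5966 m ÷ 0.3048 ≈ 149.6 ft.

150 ft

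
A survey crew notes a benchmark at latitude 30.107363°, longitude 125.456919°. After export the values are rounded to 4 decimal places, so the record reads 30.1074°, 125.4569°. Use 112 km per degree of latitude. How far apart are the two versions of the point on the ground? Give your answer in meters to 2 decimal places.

The latitude changed by -0.000037° and the longitude by +0.000019°.
N–S: -0.000037° × 112000 m/° = -4.144 m.
East–west at this latitude: 0.000019° × 112000 × cos 30.1074° ≈ 0.000019 × 96889.7 = 1.8409 m.
Distance: √(4.144² + 1.8409²) ≈ 4.5345 m.

4.53 meters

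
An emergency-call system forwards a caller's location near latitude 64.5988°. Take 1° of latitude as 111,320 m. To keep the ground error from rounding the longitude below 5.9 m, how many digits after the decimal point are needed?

At 64.5988° one degree of longitude covers 111320 × cos 64.5988° ≈ 111320 × 0.4290 ≈ 47751.2 m.
With N decimal places the half-ulp bound is 0.5·10⁻ᴺ°, or 0.5·10⁻ᴺ × 47751.2 m on the ground.
Need 0.5 × 47751.2 × 10⁻ᴺ ≤ 5.9 → 10⁻ᴺ ≤ 2.471e-04, so N ≥ 3.61.
At 3 places the error can reach 23.9 m, but 4 places keeps it to 2.39 m.

4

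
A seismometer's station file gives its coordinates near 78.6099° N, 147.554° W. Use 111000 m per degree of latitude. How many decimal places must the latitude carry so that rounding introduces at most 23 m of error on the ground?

4 decimal places

One degree of latitude covers 111000 m.
N decimal places → at most half a unit in the last place, 0.5 × 10⁻ᴺ° = 111000/2 × 10⁻ᴺ m.
Setting 55500 × 10⁻ᴺ ≤ 23 gives 10ᴺ ≥ 2413, i.e. N ≥ 3.38.
N = 3 would give 55.5 m (too coarse); N = 4 gives 5.55 m ≤ 23 m.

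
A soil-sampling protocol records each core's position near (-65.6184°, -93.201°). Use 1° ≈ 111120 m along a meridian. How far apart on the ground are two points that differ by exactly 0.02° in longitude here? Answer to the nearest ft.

3010 ft

At 65.6184° a degree of longitude is 111120 × cos 65.6184° ≈ 45871.7 m, so 0.02° corresponds to 917.433 m.
In feet: 917.433 m ÷ 0.3048 ≈ 3010 ft.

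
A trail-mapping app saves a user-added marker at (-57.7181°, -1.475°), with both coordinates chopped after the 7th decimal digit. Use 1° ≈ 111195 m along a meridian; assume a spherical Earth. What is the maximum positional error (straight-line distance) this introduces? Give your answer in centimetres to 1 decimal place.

1.3 centimetres

Truncating at 7 decimal places can drop up to a full unit in the last place, so each coordinate may be off by as much as 1e-07°.
N–S: 1e-07° × 111195 m/° = 0.0111195 m.
Longitude error → 1e-07 × 111195 × cos 57.7181° = 1e-07 × 111195 × 0.5341 ≈ 0.00593876 m.
Combining orthogonally: (0.0111195² + 0.00593876²)^½ ≈ 0.012606 m.
That is 0.012606 m = 1.2606 cm.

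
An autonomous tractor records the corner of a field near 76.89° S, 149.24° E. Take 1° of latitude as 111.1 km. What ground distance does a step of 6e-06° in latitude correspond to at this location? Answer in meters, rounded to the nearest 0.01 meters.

6e-06° × 111100 m/° = 0.6666 m.

0.67 meters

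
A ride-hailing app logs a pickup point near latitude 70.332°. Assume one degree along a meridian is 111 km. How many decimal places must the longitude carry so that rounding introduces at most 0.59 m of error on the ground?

At 70.332° one degree of longitude covers 111000 × cos 70.332° ≈ 111000 × 0.3366 ≈ 37359.2 m.
Rounding to N decimal places gives at most 0.5 × 10⁻ᴺ degrees of error, i.e. 0.5 × 10⁻ᴺ × 37359.2 m.
Need 0.5 × 37359.2 × 10⁻ᴺ ≤ 0.59 → 10⁻ᴺ ≤ 3.159e-05, so N ≥ 4.50.
So 5 decimal places suffice (0.187 m); 4 would allow up to 1.87 m.

5 decimal places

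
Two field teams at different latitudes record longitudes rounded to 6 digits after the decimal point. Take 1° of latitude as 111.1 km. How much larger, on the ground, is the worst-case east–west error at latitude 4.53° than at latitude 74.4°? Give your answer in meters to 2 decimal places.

Rounding to 6 decimal places leaves the longitude within ±5e-07° of the true value.
At 4.53°: 5e-07° × 111100 × cos 4.53° = 5e-07 × 111100 × 0.9969 ≈ 0.055376 m.
At 74.4°: 5e-07° × 111100 × cos 74.4° = 5e-07 × 111100 × 0.2689 ≈ 0.014938 m.
Difference: 0.055376 − 0.014938 = 0.040438 m.

0.04 meters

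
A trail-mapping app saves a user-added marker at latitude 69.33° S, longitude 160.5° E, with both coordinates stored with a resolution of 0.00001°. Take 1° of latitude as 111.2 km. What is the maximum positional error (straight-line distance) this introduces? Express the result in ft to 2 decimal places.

1.93 ft

With a 0.00001° grid the true value lies within half a step, ±0.00001°/2 = ±5e-06°, of the stored one.
North–south component: 5e-06° × 111200 = 0.556 m.
Longitude error → 5e-06 × 111200 × cos 69.33° = 5e-06 × 111200 × 0.3530 ≈ 0.19626 m.
The two errors are perpendicular, so the maximum displacement is √(0.556² + 0.19626²) ≈ 0.589622 m.
In feet: 0.589622 m ÷ 0.3048 ≈ 1.9345 ft.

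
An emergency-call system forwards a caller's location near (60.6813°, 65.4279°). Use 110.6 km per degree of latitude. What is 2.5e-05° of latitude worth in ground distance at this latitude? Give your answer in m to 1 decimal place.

Along a meridian 2.5e-05° is 2.5e-05 × 110600 = 2.765 m.

2.8 m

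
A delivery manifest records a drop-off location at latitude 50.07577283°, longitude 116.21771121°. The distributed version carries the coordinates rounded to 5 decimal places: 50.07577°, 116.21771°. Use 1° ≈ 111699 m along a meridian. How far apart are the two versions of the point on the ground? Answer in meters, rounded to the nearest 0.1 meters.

The latitude changed by +0.00000283° and the longitude by +0.00000121°.
North–south shift: 0.00000283 × 111699 = 0.316108 m.
East–west at this latitude: 0.00000121° × 111699 × cos 50.0758° ≈ 0.00000121 × 71685.5 = 0.0867395 m.
Distance: √(0.316108² + 0.0867395²) ≈ 0.327793 m.

0.3 meters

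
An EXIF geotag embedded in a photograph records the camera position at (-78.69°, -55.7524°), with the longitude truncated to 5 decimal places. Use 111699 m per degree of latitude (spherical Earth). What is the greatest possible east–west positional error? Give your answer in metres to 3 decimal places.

0.219 metres

Truncating at 5 decimal places can drop up to a full unit in the last place, so the longitude may be off by as much as 1e-05°.
At latitude 78.69° a degree of longitude spans 111699 m × cos 78.69° = 111699 × 0.1961 ≈ 21906.1 m.
So at most 1e-05° × 21906.1 ≈ 0.219061 m east–west.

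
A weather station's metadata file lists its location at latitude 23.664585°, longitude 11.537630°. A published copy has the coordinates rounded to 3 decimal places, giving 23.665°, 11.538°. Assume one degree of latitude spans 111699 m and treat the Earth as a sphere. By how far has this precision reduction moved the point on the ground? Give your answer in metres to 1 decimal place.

59.8 metres

The latitude changed by -0.000415° and the longitude by -0.000370°.
North–south shift: -0.000415 × 111699 = -46.3551 m.
E–W at 23.665°: -0.000370° × 111699 × cos 23.665° = -0.000370 × 111699 × 0.9159 ≈ -37.8532 m.
Combined displacement = (46.3551² + 37.8532²)^½ ≈ 59.847 m.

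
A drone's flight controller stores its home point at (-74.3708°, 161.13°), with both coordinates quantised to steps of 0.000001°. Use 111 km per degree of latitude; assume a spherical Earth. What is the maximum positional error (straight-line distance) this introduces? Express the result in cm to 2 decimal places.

5.75 cm

With a 0.000001° grid the true value lies within half a step, ±0.000001°/2 = ±5e-07°, of the stored one.
N–S: 5e-07° × 111000 m/° = 0.0555 m.
East–west component at 74.3708°: 5e-07° × 111000 × cos 74.3708° ≈ 5e-07 × 29904.6 ≈ 0.0149523 m.
The two errors are perpendicular, so the maximum displacement is √(0.0555² + 0.0149523²) ≈ 0.0574789 m.
That is 0.0574789 m = 5.7479 cm.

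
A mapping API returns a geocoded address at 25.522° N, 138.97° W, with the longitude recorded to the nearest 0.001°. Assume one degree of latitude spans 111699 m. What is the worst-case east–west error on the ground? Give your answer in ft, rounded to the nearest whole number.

Rounding to 3 decimal places leaves the longitude within ±0.0005° of the true value.
One degree of longitude at 25.522° is 111699 × cos 25.522° ≈ 111699 × 0.9024 = 100799 m.
East–west error: 0.0005° × 100799 m/° ≈ 50.3997 m.
In feet: 50.3997 m ÷ 0.3048 ≈ 165.35 ft.

165 ft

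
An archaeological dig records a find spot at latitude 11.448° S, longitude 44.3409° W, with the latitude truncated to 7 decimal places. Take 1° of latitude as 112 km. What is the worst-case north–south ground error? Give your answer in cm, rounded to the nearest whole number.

1 cm

Truncating at 7 decimal places can drop up to a full unit in the last place, so the latitude may be off by as much as 1e-07°.
So the N–S error is at most 1e-07 × 112000 = 0.0112 m.
That is 0.0112 m = 1.12 cm.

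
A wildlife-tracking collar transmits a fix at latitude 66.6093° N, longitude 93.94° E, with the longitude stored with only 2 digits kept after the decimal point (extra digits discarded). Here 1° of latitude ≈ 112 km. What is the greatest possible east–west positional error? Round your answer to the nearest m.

445 m

Truncating at 2 decimal places can drop up to a full unit in the last place, so the longitude may be off by as much as 0.01°.
One degree of longitude at 66.6093° is 112000 × cos 66.6093° ≈ 112000 × 0.3970 = 44463.9 m.
Maximum E–W displacement: 0.01 × 44463.9 = 444.639 m.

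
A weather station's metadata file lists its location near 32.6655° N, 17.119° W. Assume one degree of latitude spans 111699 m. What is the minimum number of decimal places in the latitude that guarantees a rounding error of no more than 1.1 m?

One degree of latitude covers 111699 m.
With N decimal places the half-ulp bound is 0.5·10⁻ᴺ°, or 0.5·10⁻ᴺ × 111699 m on the ground.
Need 0.5 × 111699 × 10⁻ᴺ ≤ 1.1 → 10⁻ᴺ ≤ 1.970e-05, so N ≥ 4.71.
N = 4 would give 5.58 m (too coarse); N = 5 gives 0.558 m ≤ 1.1 m.

5 decimal places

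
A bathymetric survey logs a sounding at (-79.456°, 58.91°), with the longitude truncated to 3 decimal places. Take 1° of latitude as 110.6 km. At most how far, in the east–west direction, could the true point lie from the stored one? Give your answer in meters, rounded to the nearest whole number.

20 meters

Truncating at 3 decimal places can drop up to a full unit in the last place, so the longitude may be off by as much as 0.001°.
At latitude 79.456° a degree of longitude spans 110600 m × cos 79.456° = 110600 × 0.1830 ≈ 20238.8 m.
Maximum E–W displacement: 0.001 × 20238.8 = 20.2388 m.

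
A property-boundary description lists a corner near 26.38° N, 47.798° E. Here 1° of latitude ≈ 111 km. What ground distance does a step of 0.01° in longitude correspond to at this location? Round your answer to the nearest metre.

At 26.38° a degree of longitude is 111000 × cos 26.38° ≈ 99441.2 m, so 0.01° corresponds to 994.412 m.

994 metres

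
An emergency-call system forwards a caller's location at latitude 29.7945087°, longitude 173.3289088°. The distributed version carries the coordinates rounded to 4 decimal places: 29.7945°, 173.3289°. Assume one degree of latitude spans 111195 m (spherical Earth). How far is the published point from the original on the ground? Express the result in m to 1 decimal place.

The latitude changed by +0.0000087° and the longitude by +0.0000088°.
N–S: 0.0000087° × 111195 m/° = 0.967397 m.
E–W at 29.7945°: 0.0000088° × 111195 × cos 29.7945° = 0.0000088 × 111195 × 0.8678 ≈ 0.849169 m.
Distance: √(0.967397² + 0.849169²) ≈ 1.28722 m.

1.3 m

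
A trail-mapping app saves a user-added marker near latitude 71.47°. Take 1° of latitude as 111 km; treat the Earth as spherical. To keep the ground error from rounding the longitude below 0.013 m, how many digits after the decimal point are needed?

At 71.47° one degree of longitude covers 111000 × cos 71.47° ≈ 111000 × 0.3178 ≈ 35275.9 m.
Rounding to N decimal places gives at most 0.5 × 10⁻ᴺ degrees of error, i.e. 0.5 × 10⁻ᴺ × 35275.9 m.
Need 0.5 × 35275.9 × 10⁻ᴺ ≤ 0.013 → 10⁻ᴺ ≤ 7.370e-07, so N ≥ 6.13.
At 6 places the error can reach 0.0176 m, but 7 places keeps it to 0.00176 m.

7 decimal places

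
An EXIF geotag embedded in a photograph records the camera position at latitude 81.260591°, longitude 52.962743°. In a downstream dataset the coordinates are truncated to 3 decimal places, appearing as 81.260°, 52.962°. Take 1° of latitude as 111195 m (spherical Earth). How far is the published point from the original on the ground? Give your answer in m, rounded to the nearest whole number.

Δlat = 81.260591 − 81.260 = +0.000591°; Δlon = 52.962743 − 52.962 = +0.000743°.
N–S: 0.000591° × 111195 m/° = 65.7162 m.
East–west at this latitude: 0.000743° × 111195 × cos 81.26° ≈ 0.000743 × 16896.2 = 12.5539 m.
Distance: √(65.7162² + 12.5539²) ≈ 66.9046 m.

67 m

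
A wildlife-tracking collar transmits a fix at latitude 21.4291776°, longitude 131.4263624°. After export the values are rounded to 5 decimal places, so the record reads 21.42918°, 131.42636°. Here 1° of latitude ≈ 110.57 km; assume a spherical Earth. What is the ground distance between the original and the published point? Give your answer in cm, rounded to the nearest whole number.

The latitude changed by -0.0000024° and the longitude by +0.0000024°.
N–S: -0.0000024° × 110570 m/° = -0.265368 m.
E–W at 21.4292°: 0.0000024° × 110570 × cos 21.4292° = 0.0000024 × 110570 × 0.9309 ≈ 0.247023 m.
Distance: √(0.265368² + 0.247023²) ≈ 0.362547 m.
That is 0.362547 m = 36.255 cm.

36 cm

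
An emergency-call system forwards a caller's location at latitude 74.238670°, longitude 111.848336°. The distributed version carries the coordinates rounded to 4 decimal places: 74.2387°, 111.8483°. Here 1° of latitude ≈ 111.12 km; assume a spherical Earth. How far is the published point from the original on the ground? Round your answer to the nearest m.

4 m

Δlat = 74.238670 − 74.2387 = -0.000030°; Δlon = 111.848336 − 111.8483 = +0.000036°.
North–south shift: -0.000030 × 111120 = -3.3336 m.
East–west at this latitude: 0.000036° × 111120 × cos 74.2387° ≈ 0.000036 × 30183.6 = 1.08661 m.
Combined displacement = (3.3336² + 1.08661²)^½ ≈ 3.50622 m.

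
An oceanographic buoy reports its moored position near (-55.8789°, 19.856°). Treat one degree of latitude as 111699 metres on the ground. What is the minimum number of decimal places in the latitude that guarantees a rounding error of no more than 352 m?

3

One degree of latitude covers 111699 m.
Rounding to N decimal places gives at most 0.5 × 10⁻ᴺ degrees of error, i.e. 0.5 × 10⁻ᴺ × 111699 m.
Setting 55849.5 × 10⁻ᴺ ≤ 352 gives 10ᴺ ≥ 158.7, i.e. N ≥ 2.20.
So 3 decimal places suffice (55.8 m); 2 would allow up to 558 m.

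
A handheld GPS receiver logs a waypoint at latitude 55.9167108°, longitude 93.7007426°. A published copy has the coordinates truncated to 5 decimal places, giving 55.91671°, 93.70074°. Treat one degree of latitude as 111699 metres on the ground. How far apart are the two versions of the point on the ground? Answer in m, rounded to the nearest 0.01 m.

The latitude changed by +0.0000008° and the longitude by +0.0000026°.
N–S: 0.0000008° × 111699 m/° = 0.0893592 m.
E–W at 55.9167°: 0.0000026° × 111699 × cos 55.9167° = 0.0000026 × 111699 × 0.5604 ≈ 0.162749 m.
Combined displacement = (0.0893592² + 0.162749²)^½ ≈ 0.185667 m.

0.19 m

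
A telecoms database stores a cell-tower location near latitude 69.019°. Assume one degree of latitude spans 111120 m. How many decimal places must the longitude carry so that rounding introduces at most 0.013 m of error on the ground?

At 69.019° one degree of longitude covers 111120 × cos 69.019° ≈ 111120 × 0.3581 ≈ 39787.4 m.
With N decimal places the half-ulp bound is 0.5·10⁻ᴺ°, or 0.5·10⁻ᴺ × 39787.4 m on the ground.
Need 0.5 × 39787.4 × 10⁻ᴺ ≤ 0.013 → 10⁻ᴺ ≤ 6.535e-07, so N ≥ 6.18.
At 6 places the error can reach 0.0199 m, but 7 places keeps it to 0.00199 m.

7 decimal places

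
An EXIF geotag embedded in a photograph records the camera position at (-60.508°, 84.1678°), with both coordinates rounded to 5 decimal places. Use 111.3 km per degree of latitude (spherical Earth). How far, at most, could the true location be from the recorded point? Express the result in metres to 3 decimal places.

0.620 metres

Rounding to 5 decimal places leaves each coordinate within ±5e-06° of the true value.
N–S: 5e-06° × 111300 m/° = 0.5565 m.
Longitude error → 5e-06 × 111300 × cos 60.508° = 5e-06 × 111300 × 0.4923 ≈ 0.273966 m.
Worst case both components are at the extreme and orthogonal: √(0.5565² + 0.273966²) ≈ 0.620282 m.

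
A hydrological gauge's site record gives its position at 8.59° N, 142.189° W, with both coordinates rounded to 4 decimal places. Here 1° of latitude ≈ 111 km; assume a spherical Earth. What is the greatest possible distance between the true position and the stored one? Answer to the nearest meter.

Rounding to 4 decimal places leaves each coordinate within ±5e-05° of the true value.
Latitude error → 5e-05 × 111000 = 5.55 m along the meridian.
E–W at 8.59°: 5e-05° × 111000 × cos 8.59° = 5e-05 × 111000 × 0.9888 ≈ 5.48774 m.
Combining orthogonally: (5.55² + 5.48774²)^½ ≈ 7.80499 m.

8 meters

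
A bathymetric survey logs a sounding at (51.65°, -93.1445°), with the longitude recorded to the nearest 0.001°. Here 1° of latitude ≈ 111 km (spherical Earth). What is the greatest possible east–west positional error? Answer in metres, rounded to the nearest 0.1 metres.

34.4 metres

Rounding to 3 decimal places leaves the longitude within ±0.0005° of the true value.
At latitude 51.65° a degree of longitude spans 111000 m × cos 51.65° = 111000 × 0.6205 ≈ 68871.5 m.
So at most 0.0005° × 68871.5 ≈ 34.4357 m east–west.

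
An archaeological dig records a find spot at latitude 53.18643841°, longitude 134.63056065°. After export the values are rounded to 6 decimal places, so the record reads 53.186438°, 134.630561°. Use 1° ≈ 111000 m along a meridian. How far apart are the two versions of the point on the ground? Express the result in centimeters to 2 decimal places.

5.11 centimeters

Δlat = 53.18643841 − 53.186438 = +0.00000041°; Δlon = 134.63056065 − 134.630561 = -0.00000035°.
North–south shift: 0.00000041 × 111000 = 0.04551 m.
East–west at this latitude: -0.00000035° × 111000 × cos 53.1864° ≈ -0.00000035 × 66512.7 = -0.0232794 m.
Distance: √(0.04551² + 0.0232794²) ≈ 0.0511184 m.
That is 0.0511184 m = 5.1118 cm.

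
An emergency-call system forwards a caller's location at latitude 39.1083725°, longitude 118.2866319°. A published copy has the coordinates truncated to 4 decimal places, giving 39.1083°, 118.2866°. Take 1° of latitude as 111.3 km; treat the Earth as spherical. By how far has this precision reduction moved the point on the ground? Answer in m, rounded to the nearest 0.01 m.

8.53 m

Δlat = 39.1083725 − 39.1083 = +0.0000725°; Δlon = 118.2866319 − 118.2866 = +0.0000319°.
North–south shift: 0.0000725 × 111300 = 8.06925 m.
E–W at 39.1083°: 0.0000319° × 111300 × cos 39.1083° = 0.0000319 × 111300 × 0.7760 ≈ 2.75501 m.
Hypotenuse of the two orthogonal shifts: √(8.06925² + 2.75501²) = 8.5266 m.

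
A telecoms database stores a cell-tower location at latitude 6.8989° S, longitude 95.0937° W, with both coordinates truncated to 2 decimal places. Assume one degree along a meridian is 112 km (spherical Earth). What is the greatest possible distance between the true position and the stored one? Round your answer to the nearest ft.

5178 ft

Truncating at 2 decimal places can drop up to a full unit in the last place, so each coordinate may be off by as much as 0.01°.
N–S: 0.01° × 112000 m/° = 1120 m.
East–west component at 6.8989°: 0.01° × 112000 × cos 6.8989° ≈ 0.01 × 111189 ≈ 1111.89 m.
Combining orthogonally: (1120² + 1111.89²)^½ ≈ 1578.2 m.
Converting: 1578.2 m × 3.2808 ft/m ≈ 5177.8 ft.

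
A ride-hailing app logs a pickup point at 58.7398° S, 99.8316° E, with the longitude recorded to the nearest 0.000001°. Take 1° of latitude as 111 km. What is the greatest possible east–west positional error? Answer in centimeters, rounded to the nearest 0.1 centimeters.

2.9 centimeters

Rounding to 6 decimal places leaves the longitude within ±5e-07° of the true value.
Parallels shrink by cos φ, so at 58.7398° a degree of longitude is 111000 × 0.5189 ≈ 57600.7 m.
East–west error: 5e-07° × 57600.7 m/° ≈ 0.0288004 m.
That is 0.0288004 m = 2.88 cm.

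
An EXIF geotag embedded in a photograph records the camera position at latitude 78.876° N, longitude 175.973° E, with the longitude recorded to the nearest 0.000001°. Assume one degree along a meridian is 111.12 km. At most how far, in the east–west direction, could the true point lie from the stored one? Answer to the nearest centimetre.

1 centimetres

Rounding to 6 decimal places leaves the longitude within ±5e-07° of the true value.
Parallels shrink by cos φ, so at 78.876° a degree of longitude is 111120 × 0.1929 ≈ 21438.7 m.
So at most 5e-07° × 21438.7 ≈ 0.0107194 m east–west.
That is 0.0107194 m = 1.0719 cm.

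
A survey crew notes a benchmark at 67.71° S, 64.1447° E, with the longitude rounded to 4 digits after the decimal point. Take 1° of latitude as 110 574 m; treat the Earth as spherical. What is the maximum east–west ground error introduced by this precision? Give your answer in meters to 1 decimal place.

Rounding to 4 decimal places leaves the longitude within ±5e-05° of the true value.
At latitude 67.71° a degree of longitude spans 110574 m × cos 67.71° = 110574 × 0.3793 ≈ 41940.1 m.
Maximum E–W displacement: 5e-05 × 41940.1 = 2.09701 m.

2.1 meters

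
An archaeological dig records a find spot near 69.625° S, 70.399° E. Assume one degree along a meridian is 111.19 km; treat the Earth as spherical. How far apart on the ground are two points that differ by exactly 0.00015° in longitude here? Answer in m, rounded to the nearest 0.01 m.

One degree of longitude here spans 111190 × cos 69.625° = 111190 × 0.3482 ≈ 38712.2 m; 0.00015° of that is 5.80684 m.

5.81 m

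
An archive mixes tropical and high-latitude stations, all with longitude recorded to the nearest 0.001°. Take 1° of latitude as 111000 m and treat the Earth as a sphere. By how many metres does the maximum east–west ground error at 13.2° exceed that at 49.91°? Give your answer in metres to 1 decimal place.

Rounding to 3 decimal places leaves the longitude within ±0.0005° of the true value.
At 13.2°: 0.0005° × 111000 × cos 13.2° = 0.0005 × 111000 × 0.9736 ≈ 54.034 m.
Error at 49.91° = 0.0005° × 111000 × cos 49.91° ≈ 55.5 × 0.6440 = 35.741 m.
Difference: 54.034 − 35.741 = 18.292 m.

18.3 metres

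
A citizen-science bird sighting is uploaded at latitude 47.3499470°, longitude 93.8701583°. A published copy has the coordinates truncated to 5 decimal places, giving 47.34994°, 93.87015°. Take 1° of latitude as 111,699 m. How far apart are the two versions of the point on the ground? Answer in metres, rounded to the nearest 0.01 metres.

The latitude changed by +0.0000070° and the longitude by +0.0000083°.
North–south shift: 0.0000070 × 111699 = 0.781893 m.
East–west at this latitude: 0.0000083° × 111699 × cos 47.3499° ≈ 0.0000083 × 75678.2 = 0.628129 m.
Hypotenuse of the two orthogonal shifts: √(0.781893² + 0.628129²) = 1.00295 m.

1.00 metres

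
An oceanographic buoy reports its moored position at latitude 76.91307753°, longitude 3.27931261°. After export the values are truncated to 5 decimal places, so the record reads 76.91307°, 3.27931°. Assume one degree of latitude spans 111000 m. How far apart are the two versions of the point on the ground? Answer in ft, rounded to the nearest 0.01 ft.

2.75 ft

The latitude changed by +0.00000753° and the longitude by +0.00000261°.
N–S: 0.00000753° × 111000 m/° = 0.83583 m.
East–west at this latitude: 0.00000261° × 111000 × cos 76.9131° ≈ 0.00000261 × 25133.6 = 0.0655988 m.
Hypotenuse of the two orthogonal shifts: √(0.83583² + 0.0655988²) = 0.8384 m.
In feet: 0.8384 m ÷ 0.3048 ≈ 2.7507 ft.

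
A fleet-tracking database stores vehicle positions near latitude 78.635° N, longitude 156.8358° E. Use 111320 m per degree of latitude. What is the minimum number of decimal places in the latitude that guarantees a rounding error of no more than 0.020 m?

One degree of latitude covers 111320 m.
Rounding to N decimal places gives at most 0.5 × 10⁻ᴺ degrees of error, i.e. 0.5 × 10⁻ᴺ × 111320 m.
Need 0.5 × 111320 × 10⁻ᴺ ≤ 0.020 → 10⁻ᴺ ≤ 3.593e-07, so N ≥ 6.44.
At 6 places the error can reach 0.0557 m, but 7 places keeps it to 0.00557 m.

7 decimal places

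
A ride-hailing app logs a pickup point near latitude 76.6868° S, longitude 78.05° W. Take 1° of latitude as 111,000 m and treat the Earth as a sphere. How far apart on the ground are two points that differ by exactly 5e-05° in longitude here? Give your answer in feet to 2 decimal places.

5e-05° of longitude at 76.6868° is 5e-05 × 111000 × cos 76.6868° ≈ 5e-05 × 25560.4 = 1.27802 m.
In feet: 1.27802 m ÷ 0.3048 ≈ 4.193 ft.

4.19 feet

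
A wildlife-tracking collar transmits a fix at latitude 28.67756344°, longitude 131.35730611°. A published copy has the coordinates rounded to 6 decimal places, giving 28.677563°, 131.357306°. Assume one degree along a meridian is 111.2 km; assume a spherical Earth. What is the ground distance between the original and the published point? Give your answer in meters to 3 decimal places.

0.050 meters

The latitude changed by +0.00000044° and the longitude by +0.00000011°.
North–south shift: 0.00000044 × 111200 = 0.048928 m.
E–W at 28.6776°: 0.00000011° × 111200 × cos 28.6776° = 0.00000011 × 111200 × 0.8773 ≈ 0.0107316 m.
Combined displacement = (0.048928² + 0.0107316²)^½ ≈ 0.0500911 m.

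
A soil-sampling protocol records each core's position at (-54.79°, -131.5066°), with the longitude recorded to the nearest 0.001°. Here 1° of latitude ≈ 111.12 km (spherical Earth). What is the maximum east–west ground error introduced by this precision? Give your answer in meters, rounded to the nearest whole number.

32 meters

Rounding to 3 decimal places leaves the longitude within ±0.0005° of the true value.
One degree of longitude at 54.79° is 111120 × cos 54.79° ≈ 111120 × 0.5766 = 64069 m.
Maximum E–W displacement: 0.0005 × 64069 = 32.0345 m.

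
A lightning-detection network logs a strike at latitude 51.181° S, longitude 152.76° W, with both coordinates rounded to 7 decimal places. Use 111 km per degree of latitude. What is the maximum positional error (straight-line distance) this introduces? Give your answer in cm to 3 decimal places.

Rounding to 7 decimal places leaves each coordinate within ±5e-08° of the true value.
North–south component: 5e-08° × 111000 = 0.00555 m.
E–W at 51.181°: 5e-08° × 111000 × cos 51.181° = 5e-08 × 111000 × 0.6269 ≈ 0.00347909 m.
Combining orthogonally: (0.00555² + 0.00347909²)^½ ≈ 0.00655031 m.
That is 0.00655031 m = 0.65503 cm.

0.655 cm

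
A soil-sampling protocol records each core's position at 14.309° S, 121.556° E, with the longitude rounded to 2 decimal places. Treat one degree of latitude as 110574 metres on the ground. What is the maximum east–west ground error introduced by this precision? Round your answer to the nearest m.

Rounding to 2 decimal places leaves the longitude within ±0.005° of the true value.
Parallels shrink by cos φ, so at 14.309° a degree of longitude is 110574 × 0.9690 ≈ 107144 m.
East–west error: 0.005° × 107144 m/° ≈ 535.718 m.

536 m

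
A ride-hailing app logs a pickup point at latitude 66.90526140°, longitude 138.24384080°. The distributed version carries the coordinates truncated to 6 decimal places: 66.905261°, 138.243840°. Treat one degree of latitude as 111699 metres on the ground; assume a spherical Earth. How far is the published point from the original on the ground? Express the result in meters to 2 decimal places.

The latitude changed by +0.00000040° and the longitude by +0.00000080°.
North–south shift: 0.00000040 × 111699 = 0.0446796 m.
E–W at 66.9053°: 0.00000080° × 111699 × cos 66.9053° = 0.00000080 × 111699 × 0.3923 ≈ 0.0350514 m.
Combined displacement = (0.0446796² + 0.0350514²)^½ ≈ 0.0567879 m.

0.06 meters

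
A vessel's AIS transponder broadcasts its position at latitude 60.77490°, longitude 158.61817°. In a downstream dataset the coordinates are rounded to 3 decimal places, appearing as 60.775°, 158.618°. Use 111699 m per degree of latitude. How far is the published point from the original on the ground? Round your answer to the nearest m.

Δlat = 60.77490 − 60.775 = -0.00010°; Δlon = 158.61817 − 158.618 = +0.00017°.
North–south shift: -0.00010 × 111699 = -11.1699 m.
East–west at this latitude: 0.00017° × 111699 × cos 60.775° ≈ 0.00017 × 54536 = 9.27112 m.
Combined displacement = (11.1699² + 9.27112²)^½ ≈ 14.5162 m.

15 m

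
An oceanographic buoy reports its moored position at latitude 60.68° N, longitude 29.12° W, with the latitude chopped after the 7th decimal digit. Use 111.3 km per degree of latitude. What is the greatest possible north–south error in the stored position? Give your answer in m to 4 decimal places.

0.0111 m

Truncating at 7 decimal places can drop up to a full unit in the last place, so the latitude may be off by as much as 1e-07°.
North–south distance: 1e-07° × 111300 m/° = 0.01113 m.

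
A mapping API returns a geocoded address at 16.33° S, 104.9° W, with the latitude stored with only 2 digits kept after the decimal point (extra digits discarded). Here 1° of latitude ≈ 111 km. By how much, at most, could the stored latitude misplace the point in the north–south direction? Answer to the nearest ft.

Truncating at 2 decimal places can drop up to a full unit in the last place, so the latitude may be off by as much as 0.01°.
So the N–S error is at most 0.01 × 111000 = 1110 m.
In feet: 1110 m ÷ 0.3048 ≈ 3641.7 ft.

3642 ft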